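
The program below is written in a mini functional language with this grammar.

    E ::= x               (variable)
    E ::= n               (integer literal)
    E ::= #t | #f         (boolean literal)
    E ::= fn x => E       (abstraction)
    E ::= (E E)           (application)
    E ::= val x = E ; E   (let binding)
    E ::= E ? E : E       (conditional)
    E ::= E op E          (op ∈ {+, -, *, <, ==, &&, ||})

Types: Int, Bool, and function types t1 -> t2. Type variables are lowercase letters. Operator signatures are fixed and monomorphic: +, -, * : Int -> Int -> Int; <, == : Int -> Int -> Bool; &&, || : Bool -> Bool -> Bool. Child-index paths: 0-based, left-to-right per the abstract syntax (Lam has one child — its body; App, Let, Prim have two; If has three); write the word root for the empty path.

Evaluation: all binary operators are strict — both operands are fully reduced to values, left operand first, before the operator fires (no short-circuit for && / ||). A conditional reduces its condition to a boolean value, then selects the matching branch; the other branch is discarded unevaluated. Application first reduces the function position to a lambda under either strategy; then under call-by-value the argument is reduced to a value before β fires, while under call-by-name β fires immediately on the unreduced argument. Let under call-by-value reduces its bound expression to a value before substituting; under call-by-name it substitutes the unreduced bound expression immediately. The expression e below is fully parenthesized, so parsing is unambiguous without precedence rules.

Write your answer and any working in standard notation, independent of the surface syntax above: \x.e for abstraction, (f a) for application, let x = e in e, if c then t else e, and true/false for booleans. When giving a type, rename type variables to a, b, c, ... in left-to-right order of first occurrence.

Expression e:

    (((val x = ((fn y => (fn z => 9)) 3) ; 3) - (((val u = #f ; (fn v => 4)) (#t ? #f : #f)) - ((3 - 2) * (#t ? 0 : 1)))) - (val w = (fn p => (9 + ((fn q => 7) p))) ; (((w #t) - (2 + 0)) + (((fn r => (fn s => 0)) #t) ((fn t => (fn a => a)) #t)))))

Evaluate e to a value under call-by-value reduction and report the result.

Working:
step 0: (((let x = ((\y.(\z.9)) 3) in 3) - (((let u = false in (\v.4)) (if true then false else false)) - ((3 - 2) * (if true then 0 else 1)))) - (let w = (\p.(9 + ((\q.7) p))) in (((w true) - (2 + 0)) + (((\r.(\s.0)) true) ((\t.(\a.a)) true)))))
step 1: [beta@0.0.0] (((let x = (\z.9) in 3) - (((let u = false in (\v.4)) (if true then false else false)) - ((3 - 2) * (if true then 0 else 1)))) - (let w = (\p.(9 + ((\q.7) p))) in (((w true) - (2 + 0)) + (((\r.(\s.0)) true) ((\t.(\a.a)) true)))))
step 2: [let@0.0] ((3 - (((let u = false in (\v.4)) (if true then false else false)) - ((3 - 2) * (if true then 0 else 1)))) - (let w = (\p.(9 + ((\q.7) p))) in (((w true) - (2 + 0)) + (((\r.(\s.0)) true) ((\t.(\a.a)) true)))))
step 3: [let@0.1.0.0] ((3 - (((\v.4) (if true then false else false)) - ((3 - 2) * (if true then 0 else 1)))) - (let w = (\p.(9 + ((\q.7) p))) in (((w true) - (2 + 0)) + (((\r.(\s.0)) true) ((\t.(\a.a)) true)))))
step 4: [if@0.1.0.1] ((3 - (((\v.4) false) - ((3 - 2) * (if true then 0 else 1)))) - (let w = (\p.(9 + ((\q.7) p))) in (((w true) - (2 + 0)) + (((\r.(\s.0)) true) ((\t.(\a.a)) true)))))
step 5: [beta@0.1.0] ((3 - (4 - ((3 - 2) * (if true then 0 else 1)))) - (let w = (\p.(9 + ((\q.7) p))) in (((w true) - (2 + 0)) + (((\r.(\s.0)) true) ((\t.(\a.a)) true)))))
step 6: [delta@0.1.1.0] ((3 - (4 - (1 * (if true then 0 else 1)))) - (let w = (\p.(9 + ((\q.7) p))) in (((w true) - (2 + 0)) + (((\r.(\s.0)) true) ((\t.(\a.a)) true)))))
step 7: [if@0.1.1.1] ((3 - (4 - (1 * 0))) - (let w = (\p.(9 + ((\q.7) p))) in (((w true) - (2 + 0)) + (((\r.(\s.0)) true) ((\t.(\a.a)) true)))))
step 8: [delta@0.1.1] ((3 - (4 - 0)) - (let w = (\p.(9 + ((\q.7) p))) in (((w true) - (2 + 0)) + (((\r.(\s.0)) true) ((\t.(\a.a)) true)))))
step 9: [delta@0.1] ((3 - 4) - (let w = (\p.(9 + ((\q.7) p))) in (((w true) - (2 + 0)) + (((\r.(\s.0)) true) ((\t.(\a.a)) true)))))
step 10: [delta@0] (-1 - (let w = (\p.(9 + ((\q.7) p))) in (((w true) - (2 + 0)) + (((\r.(\s.0)) true) ((\t.(\a.a)) true)))))
step 11: [let@1] (-1 - ((((\p.(9 + ((\q.7) p))) true) - (2 + 0)) + (((\r.(\s.0)) true) ((\t.(\a.a)) true))))
step 12: [beta@1.0.0] (-1 - (((9 + ((\q.7) true)) - (2 + 0)) + (((\r.(\s.0)) true) ((\t.(\a.a)) true))))
step 13: [beta@1.0.0.1] (-1 - (((9 + 7) - (2 + 0)) + (((\r.(\s.0)) true) ((\t.(\a.a)) true))))
step 14: [delta@1.0.0] (-1 - ((16 - (2 + 0)) + (((\r.(\s.0)) true) ((\t.(\a.a)) true))))
step 15: [delta@1.0.1] (-1 - ((16 - 2) + (((\r.(\s.0)) true) ((\t.(\a.a)) true))))
step 16: [delta@1.0] (-1 - (14 + (((\r.(\s.0)) true) ((\t.(\a.a)) true))))
step 17: [beta@1.1.0] (-1 - (14 + ((\s.0) ((\t.(\a.a)) true))))
step 18: [beta@1.1.1] (-1 - (14 + ((\s.0) (\a.a))))
step 19: [beta@1.1] (-1 - (14 + 0))
step 20: [delta@1] (-1 - 14)
step 21: [delta@root] -15

Answer: -15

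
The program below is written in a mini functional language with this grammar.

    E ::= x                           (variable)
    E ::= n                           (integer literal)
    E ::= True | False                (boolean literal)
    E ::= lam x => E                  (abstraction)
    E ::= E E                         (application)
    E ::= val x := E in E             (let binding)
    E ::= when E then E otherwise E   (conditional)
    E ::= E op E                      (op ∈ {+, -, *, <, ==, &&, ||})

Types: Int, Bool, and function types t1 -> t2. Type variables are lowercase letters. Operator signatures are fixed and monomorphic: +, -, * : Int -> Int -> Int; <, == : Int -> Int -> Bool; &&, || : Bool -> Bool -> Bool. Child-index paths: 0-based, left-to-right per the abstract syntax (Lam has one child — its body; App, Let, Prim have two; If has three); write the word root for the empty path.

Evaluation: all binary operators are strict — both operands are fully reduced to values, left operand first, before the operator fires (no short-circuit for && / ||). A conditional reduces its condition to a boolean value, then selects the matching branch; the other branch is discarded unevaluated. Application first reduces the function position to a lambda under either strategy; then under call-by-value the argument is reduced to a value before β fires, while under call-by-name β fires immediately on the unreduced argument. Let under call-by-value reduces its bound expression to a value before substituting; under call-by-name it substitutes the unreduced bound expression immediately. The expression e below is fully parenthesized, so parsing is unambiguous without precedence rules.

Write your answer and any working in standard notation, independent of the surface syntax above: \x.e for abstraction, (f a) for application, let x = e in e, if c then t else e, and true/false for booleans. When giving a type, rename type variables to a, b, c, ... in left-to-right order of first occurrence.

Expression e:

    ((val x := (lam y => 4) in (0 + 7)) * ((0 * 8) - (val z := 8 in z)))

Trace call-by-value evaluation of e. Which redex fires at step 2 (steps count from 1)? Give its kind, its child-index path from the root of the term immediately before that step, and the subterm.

Working:
step 0: ((let x = (\y.4) in (0 + 7)) * ((0 * 8) - (let z = 8 in z)))
step 1: [let@0] ((0 + 7) * ((0 * 8) - (let z = 8 in z)))
step 2: [delta@0] (7 * ((0 * 8) - (let z = 8 in z)))

Answer: delta at 0 : (0 + 7)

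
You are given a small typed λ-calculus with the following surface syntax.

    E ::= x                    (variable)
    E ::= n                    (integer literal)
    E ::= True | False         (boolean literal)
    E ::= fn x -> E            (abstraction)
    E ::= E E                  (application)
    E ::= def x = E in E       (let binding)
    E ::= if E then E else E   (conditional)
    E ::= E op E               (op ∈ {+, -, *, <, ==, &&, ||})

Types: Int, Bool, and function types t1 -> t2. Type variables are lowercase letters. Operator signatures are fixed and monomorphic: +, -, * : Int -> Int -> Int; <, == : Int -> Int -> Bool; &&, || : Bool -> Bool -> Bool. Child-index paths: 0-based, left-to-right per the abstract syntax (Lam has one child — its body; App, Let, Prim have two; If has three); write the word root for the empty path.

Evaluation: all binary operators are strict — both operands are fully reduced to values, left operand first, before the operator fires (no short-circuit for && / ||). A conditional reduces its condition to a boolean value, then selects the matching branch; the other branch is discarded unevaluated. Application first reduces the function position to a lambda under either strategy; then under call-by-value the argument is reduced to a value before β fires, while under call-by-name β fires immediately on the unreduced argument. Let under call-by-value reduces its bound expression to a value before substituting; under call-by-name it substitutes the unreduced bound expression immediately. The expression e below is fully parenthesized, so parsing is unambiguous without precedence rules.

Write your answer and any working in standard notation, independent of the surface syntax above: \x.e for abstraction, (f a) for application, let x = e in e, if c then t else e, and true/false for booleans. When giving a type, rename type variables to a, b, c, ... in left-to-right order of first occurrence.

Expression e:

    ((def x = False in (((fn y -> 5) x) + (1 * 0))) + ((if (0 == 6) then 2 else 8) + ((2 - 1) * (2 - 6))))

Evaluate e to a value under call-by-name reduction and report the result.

Derivation:
step 0: ((let x = false in (((\y.5) x) + (1 * 0))) + ((if (0 == 6) then 2 else 8) + ((2 - 1) * (2 - 6))))
step 1: [let@0] ((((\y.5) false) + (1 * 0)) + ((if (0 == 6) then 2 else 8) + ((2 - 1) * (2 - 6))))
step 2: [beta@0.0] ((5 + (1 * 0)) + ((if (0 == 6) then 2 else 8) + ((2 - 1) * (2 - 6))))
step 3: [delta@0.1] ((5 + 0) + ((if (0 == 6) then 2 else 8) + ((2 - 1) * (2 - 6))))
step 4: [delta@0] (5 + ((if (0 == 6) then 2 else 8) + ((2 - 1) * (2 - 6))))
step 5: [delta@1.0.0] (5 + ((if false then 2 else 8) + ((2 - 1) * (2 - 6))))
step 6: [if@1.0] (5 + (8 + ((2 - 1) * (2 - 6))))
step 7: [delta@1.1.0] (5 + (8 + (1 * (2 - 6))))
step 8: [delta@1.1.1] (5 + (8 + (1 * -4)))
step 9: [delta@1.1] (5 + (8 + -4))
step 10: [delta@1] (5 + 4)
step 11: [delta@root] 9

Answer: 9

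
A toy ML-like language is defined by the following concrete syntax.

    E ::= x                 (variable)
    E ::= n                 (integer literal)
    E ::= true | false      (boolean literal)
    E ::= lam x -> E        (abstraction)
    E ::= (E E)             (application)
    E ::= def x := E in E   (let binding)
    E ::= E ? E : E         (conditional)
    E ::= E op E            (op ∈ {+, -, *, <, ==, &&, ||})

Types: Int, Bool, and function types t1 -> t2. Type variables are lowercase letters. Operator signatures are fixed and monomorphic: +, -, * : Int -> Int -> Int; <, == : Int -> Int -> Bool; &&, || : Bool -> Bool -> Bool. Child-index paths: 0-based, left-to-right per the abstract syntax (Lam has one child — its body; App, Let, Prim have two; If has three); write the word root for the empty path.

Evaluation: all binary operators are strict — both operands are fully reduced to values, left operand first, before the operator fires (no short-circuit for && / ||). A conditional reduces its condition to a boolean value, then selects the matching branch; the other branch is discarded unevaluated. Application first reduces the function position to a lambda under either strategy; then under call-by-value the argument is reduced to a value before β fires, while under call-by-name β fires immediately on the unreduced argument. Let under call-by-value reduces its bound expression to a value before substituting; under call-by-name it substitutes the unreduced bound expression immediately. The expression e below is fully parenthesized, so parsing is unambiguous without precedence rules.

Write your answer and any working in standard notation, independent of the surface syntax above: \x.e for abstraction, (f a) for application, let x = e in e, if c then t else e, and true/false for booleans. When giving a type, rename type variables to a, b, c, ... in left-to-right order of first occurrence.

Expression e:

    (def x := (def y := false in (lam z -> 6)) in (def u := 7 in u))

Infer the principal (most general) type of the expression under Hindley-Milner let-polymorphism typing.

Working:
let y : Bool
\z._ : a -> Int
let x : forall. a -> Int
let u : Int
u : Int

Answer: Int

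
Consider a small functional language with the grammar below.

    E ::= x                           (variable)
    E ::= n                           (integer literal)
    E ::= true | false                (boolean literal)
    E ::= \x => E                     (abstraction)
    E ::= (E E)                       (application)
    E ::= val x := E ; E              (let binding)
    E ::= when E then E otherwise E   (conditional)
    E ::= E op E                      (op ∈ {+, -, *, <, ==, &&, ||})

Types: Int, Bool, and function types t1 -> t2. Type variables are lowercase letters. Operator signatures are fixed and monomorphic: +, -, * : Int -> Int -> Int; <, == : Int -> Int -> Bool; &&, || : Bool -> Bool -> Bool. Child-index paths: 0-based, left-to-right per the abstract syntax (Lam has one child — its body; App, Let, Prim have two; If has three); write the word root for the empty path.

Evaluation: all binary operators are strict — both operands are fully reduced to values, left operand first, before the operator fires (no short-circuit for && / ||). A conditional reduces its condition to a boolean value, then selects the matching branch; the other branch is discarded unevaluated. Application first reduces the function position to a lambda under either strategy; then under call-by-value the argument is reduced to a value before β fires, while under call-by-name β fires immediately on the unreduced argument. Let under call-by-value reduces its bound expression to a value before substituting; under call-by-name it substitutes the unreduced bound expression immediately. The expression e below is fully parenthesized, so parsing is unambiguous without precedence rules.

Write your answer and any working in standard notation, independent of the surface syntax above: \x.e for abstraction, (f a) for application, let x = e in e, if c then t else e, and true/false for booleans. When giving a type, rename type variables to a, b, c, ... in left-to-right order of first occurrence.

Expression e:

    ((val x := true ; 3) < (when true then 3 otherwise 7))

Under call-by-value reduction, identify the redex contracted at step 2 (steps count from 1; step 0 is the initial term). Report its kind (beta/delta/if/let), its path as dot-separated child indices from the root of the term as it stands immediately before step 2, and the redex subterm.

Working:
step 0: ((let x = true in 3) < (if true then 3 else 7))
step 1: [let@0] (3 < (if true then 3 else 7))
step 2: [if@1] (3 < 3)

Answer: if at 1 : (if true then 3 else 7)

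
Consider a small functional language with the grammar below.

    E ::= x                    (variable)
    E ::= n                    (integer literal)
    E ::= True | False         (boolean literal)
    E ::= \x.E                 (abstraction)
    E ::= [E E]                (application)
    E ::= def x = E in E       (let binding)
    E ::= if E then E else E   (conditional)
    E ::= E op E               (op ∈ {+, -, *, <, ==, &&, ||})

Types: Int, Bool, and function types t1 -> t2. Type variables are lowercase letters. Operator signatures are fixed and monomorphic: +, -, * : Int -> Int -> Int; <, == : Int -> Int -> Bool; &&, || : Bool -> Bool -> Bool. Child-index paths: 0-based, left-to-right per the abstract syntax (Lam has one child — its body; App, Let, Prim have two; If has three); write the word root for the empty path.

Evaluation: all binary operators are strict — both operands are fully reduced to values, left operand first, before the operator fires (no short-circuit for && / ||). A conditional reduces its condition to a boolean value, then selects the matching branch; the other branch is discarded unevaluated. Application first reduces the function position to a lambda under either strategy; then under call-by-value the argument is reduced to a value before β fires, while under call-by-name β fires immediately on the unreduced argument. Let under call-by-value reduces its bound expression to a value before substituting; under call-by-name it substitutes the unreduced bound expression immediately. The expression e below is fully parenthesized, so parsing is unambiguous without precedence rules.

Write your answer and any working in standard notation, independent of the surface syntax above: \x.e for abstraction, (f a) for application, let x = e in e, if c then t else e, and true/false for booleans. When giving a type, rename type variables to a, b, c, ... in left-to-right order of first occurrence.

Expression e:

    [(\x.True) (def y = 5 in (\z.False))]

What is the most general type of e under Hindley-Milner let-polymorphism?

Derivation:
\x._ : a -> Bool
let y : Int
\z._ : b -> Bool
  unify a -> Bool ~ (b -> Bool) -> c
  unify a ~ b -> Bool
  unify Bool ~ c
_ _ : Bool

Answer: Bool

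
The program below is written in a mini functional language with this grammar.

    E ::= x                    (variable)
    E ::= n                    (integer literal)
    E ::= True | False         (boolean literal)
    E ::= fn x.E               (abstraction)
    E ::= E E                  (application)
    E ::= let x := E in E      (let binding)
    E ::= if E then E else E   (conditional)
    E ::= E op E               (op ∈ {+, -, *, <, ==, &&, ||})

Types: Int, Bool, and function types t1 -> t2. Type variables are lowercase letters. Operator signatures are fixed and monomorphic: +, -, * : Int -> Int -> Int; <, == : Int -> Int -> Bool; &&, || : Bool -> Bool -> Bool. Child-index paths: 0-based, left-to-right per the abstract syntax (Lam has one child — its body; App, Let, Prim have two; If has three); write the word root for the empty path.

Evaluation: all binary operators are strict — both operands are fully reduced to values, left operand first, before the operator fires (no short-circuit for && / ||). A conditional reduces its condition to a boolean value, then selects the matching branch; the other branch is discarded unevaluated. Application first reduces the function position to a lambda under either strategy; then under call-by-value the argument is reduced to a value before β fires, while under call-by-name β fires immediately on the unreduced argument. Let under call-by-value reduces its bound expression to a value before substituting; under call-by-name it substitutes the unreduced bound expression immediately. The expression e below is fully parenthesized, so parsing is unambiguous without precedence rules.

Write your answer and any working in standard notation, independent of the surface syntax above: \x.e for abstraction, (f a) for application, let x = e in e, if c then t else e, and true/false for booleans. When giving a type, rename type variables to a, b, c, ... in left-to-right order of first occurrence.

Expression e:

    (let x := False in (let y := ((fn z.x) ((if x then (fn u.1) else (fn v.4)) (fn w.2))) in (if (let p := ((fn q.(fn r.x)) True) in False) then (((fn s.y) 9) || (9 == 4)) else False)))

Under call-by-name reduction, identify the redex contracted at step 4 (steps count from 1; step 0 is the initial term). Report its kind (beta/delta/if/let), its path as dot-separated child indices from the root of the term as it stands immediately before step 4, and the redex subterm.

Working:
step 0: (let x = false in (let y = ((\z.x) ((if x then (\u.1) else (\v.4)) (\w.2))) in (if (let p = ((\q.(\r.x)) true) in false) then (((\s.y) 9) || (9 == 4)) else false)))
step 1: [let@root] (let y = ((\z.false) ((if false then (\u.1) else (\v.4)) (\w.2))) in (if (let p = ((\q.(\r.false)) true) in false) then (((\s.y) 9) || (9 == 4)) else false))
step 2: [let@root] (if (let p = ((\q.(\r.false)) true) in false) then (((\s.((\z.false) ((if false then (\u.1) else (\v.4)) (\w.2)))) 9) || (9 == 4)) else false)
step 3: [let@0] (if false then (((\s.((\z.false) ((if false then (\u.1) else (\v.4)) (\w.2)))) 9) || (9 == 4)) else false)
step 4: [if@root] false

Answer: if at root : (if false then (((\s.((\z.false) ((if false then (\u.1) else (\v.4)) (\w.2)))) 9) || (9 == 4)) else false)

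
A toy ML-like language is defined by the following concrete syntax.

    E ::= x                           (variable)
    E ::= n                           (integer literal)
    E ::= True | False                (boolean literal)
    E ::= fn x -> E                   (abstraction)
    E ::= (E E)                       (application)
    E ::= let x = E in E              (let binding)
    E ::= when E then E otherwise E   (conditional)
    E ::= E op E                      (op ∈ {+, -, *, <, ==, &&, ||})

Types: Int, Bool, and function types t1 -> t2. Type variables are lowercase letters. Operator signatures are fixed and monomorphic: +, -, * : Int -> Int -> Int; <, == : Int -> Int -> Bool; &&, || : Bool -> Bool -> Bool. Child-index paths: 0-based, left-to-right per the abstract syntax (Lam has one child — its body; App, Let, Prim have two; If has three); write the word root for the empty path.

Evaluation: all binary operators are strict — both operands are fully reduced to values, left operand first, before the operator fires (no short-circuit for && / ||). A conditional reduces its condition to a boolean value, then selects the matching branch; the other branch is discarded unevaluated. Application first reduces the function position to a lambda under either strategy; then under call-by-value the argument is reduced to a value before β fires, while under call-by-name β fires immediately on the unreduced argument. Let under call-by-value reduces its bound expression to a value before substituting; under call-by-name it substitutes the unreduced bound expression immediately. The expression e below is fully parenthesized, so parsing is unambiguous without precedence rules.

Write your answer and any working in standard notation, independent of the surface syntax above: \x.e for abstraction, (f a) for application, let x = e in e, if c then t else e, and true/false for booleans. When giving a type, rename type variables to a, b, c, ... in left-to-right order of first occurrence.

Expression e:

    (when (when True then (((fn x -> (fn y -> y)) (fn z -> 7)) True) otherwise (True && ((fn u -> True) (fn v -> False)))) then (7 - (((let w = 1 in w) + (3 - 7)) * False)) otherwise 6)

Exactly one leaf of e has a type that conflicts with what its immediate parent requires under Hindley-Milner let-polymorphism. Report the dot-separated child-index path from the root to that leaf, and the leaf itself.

Answer: 1.1.1 : false

Working:
  unify Bool ~ Bool
y : b
\y._ : b -> b
\x._ : a -> b -> b
\z._ : c -> Int
  unify a -> b -> b ~ (c -> Int) -> d
  unify a ~ c -> Int
  unify b -> b ~ d
_ _ : b -> b
  unify b -> b ~ Bool -> e
  unify b ~ Bool
  unify Bool ~ e
_ _ : Bool
  unify Bool ~ Bool
\u._ : f -> Bool
\v._ : g -> Bool
  unify f -> Bool ~ (g -> Bool) -> h
  unify f ~ g -> Bool
  unify Bool ~ h
_ _ : Bool
  unify Bool ~ Bool
  unify Bool ~ Bool
  unify Bool ~ Bool
  unify Int ~ Int
let w : Int
w : Int
  unify Int ~ Int
  unify Int ~ Int
  unify Int ~ Int
  unify Int ~ Int
  unify Int ~ Int
  unify Bool ~ Int
  FAIL: mismatch Bool ~ Int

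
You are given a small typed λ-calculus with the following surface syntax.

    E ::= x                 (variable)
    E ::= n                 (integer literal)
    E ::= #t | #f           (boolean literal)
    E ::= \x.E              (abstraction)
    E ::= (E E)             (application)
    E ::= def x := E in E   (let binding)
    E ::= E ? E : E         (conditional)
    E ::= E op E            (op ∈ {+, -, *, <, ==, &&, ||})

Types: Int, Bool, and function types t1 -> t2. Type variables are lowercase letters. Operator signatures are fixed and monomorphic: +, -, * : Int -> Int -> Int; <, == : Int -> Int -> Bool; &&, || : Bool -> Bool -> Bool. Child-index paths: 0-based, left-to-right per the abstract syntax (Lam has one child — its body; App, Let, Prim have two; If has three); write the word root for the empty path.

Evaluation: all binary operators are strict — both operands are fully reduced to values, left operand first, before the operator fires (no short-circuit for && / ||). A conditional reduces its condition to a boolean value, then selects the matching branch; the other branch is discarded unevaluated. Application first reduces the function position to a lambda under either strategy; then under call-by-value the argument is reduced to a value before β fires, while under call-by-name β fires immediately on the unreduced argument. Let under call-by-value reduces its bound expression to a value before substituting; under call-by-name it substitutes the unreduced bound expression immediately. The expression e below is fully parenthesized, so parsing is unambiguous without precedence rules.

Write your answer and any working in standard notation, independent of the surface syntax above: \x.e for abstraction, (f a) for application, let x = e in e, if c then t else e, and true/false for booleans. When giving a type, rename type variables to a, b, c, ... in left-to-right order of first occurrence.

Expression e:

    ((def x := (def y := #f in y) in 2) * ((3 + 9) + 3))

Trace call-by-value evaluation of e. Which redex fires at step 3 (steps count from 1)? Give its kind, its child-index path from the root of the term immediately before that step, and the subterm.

Answer: delta at 1.0 : (3 + 9)

Working:
step 0: ((let x = (let y = false in y) in 2) * ((3 + 9) + 3))
step 1: [let@0.0] ((let x = false in 2) * ((3 + 9) + 3))
step 2: [let@0] (2 * ((3 + 9) + 3))
step 3: [delta@1.0] (2 * (12 + 3))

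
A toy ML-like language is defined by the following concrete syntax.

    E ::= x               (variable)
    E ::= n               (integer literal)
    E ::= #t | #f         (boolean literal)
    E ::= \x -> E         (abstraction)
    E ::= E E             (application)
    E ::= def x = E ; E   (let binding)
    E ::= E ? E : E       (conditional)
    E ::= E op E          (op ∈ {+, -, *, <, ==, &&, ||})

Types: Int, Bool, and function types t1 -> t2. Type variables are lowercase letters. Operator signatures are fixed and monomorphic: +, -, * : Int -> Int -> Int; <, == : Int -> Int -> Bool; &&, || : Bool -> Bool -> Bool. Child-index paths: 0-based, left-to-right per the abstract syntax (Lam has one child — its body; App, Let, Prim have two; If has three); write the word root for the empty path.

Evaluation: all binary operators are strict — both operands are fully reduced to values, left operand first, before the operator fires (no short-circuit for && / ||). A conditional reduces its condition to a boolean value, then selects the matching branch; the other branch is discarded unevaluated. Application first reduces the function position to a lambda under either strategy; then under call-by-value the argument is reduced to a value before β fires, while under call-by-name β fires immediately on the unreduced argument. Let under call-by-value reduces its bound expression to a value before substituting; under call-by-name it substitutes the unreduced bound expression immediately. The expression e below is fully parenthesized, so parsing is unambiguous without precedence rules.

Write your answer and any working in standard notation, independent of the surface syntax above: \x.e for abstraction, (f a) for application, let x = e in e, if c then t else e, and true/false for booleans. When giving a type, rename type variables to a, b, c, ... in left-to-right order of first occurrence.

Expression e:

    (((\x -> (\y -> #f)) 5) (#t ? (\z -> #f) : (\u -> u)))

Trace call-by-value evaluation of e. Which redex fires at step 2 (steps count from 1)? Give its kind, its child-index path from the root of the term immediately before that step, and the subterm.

Answer: if at 1 : (if true then (\z.false) else (\u.u))

Derivation:
step 0: (((\x.(\y.false)) 5) (if true then (\z.false) else (\u.u)))
step 1: [beta@0] ((\y.false) (if true then (\z.false) else (\u.u)))
step 2: [if@1] ((\y.false) (\z.false))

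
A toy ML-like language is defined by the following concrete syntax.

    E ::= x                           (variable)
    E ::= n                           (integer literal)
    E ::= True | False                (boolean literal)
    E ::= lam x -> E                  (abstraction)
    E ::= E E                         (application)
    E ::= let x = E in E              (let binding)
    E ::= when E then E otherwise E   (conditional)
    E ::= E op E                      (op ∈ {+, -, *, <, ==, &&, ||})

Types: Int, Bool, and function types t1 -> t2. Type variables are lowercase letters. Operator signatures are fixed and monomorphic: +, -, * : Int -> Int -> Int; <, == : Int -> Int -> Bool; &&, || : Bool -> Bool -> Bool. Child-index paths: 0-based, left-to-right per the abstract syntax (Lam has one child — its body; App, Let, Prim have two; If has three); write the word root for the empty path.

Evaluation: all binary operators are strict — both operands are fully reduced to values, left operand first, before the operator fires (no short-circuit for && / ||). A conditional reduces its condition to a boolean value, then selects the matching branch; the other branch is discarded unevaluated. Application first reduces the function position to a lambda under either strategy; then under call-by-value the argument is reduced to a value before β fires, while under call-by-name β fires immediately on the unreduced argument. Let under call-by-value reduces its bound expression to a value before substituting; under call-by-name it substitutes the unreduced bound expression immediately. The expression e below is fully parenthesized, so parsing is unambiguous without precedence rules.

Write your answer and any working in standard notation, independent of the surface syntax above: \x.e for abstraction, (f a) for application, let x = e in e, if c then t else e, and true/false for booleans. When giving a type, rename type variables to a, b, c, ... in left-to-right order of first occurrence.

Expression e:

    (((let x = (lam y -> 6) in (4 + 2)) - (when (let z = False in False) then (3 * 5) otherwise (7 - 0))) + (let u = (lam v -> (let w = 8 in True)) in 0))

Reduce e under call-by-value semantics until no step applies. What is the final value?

Derivation:
step 0: (((let x = (\y.6) in (4 + 2)) - (if (let z = false in false) then (3 * 5) else (7 - 0))) + (let u = (\v.(let w = 8 in true)) in 0))
step 1: [let@0.0] (((4 + 2) - (if (let z = false in false) then (3 * 5) else (7 - 0))) + (let u = (\v.(let w = 8 in true)) in 0))
step 2: [delta@0.0] ((6 - (if (let z = false in false) then (3 * 5) else (7 - 0))) + (let u = (\v.(let w = 8 in true)) in 0))
step 3: [let@0.1.0] ((6 - (if false then (3 * 5) else (7 - 0))) + (let u = (\v.(let w = 8 in true)) in 0))
step 4: [if@0.1] ((6 - (7 - 0)) + (let u = (\v.(let w = 8 in true)) in 0))
step 5: [delta@0.1] ((6 - 7) + (let u = (\v.(let w = 8 in true)) in 0))
step 6: [delta@0] (-1 + (let u = (\v.(let w = 8 in true)) in 0))
step 7: [let@1] (-1 + 0)
step 8: [delta@root] -1

Answer: -1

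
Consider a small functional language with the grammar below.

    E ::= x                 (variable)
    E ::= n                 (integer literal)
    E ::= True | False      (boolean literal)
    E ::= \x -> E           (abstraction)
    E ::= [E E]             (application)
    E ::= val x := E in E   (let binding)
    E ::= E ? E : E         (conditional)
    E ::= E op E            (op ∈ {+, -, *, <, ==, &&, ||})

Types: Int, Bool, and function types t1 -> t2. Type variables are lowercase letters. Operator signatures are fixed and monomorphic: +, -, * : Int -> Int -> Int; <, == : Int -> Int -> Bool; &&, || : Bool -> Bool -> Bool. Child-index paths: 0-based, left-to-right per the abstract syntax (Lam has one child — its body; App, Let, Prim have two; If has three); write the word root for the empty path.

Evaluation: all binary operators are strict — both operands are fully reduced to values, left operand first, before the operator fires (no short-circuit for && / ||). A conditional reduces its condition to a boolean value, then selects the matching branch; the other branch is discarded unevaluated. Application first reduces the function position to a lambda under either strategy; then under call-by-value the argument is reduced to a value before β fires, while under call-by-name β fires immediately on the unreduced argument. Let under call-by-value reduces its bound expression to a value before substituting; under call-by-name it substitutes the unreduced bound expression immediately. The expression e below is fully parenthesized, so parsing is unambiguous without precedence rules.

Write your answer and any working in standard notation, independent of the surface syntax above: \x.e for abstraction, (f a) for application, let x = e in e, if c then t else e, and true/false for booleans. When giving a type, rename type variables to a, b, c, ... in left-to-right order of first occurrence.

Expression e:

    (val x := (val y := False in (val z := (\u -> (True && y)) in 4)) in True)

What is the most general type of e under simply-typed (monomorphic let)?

Derivation:
let y : Bool
  unify Bool ~ Bool
y : Bool
  unify Bool ~ Bool
\u._ : a -> Bool
let z : a -> Bool
let x : Int

Answer: Bool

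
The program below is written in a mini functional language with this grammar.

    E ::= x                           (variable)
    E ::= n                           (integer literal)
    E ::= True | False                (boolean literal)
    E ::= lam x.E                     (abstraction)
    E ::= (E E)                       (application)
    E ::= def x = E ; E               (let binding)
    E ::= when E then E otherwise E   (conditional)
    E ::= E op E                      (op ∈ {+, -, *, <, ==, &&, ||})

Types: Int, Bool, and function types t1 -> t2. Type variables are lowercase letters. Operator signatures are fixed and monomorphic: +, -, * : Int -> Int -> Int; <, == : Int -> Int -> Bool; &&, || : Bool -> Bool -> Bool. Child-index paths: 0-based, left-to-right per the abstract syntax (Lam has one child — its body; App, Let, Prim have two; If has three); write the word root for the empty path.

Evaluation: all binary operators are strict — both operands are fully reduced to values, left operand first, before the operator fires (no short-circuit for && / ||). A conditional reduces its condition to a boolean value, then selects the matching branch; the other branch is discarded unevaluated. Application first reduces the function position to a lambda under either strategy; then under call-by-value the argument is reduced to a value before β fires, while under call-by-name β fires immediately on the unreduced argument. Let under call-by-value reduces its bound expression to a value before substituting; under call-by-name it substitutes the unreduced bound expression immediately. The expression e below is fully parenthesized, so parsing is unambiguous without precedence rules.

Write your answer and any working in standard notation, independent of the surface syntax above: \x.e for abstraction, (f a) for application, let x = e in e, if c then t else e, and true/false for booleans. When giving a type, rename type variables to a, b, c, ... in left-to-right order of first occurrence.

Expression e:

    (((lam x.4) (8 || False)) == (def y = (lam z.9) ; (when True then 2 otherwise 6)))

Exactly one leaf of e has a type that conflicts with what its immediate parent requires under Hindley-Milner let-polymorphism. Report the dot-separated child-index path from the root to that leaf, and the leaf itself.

Answer: 0.1.0 : 8

Trace:
\x._ : a -> Int
  unify Int ~ Bool
  FAIL: mismatch Int ~ Bool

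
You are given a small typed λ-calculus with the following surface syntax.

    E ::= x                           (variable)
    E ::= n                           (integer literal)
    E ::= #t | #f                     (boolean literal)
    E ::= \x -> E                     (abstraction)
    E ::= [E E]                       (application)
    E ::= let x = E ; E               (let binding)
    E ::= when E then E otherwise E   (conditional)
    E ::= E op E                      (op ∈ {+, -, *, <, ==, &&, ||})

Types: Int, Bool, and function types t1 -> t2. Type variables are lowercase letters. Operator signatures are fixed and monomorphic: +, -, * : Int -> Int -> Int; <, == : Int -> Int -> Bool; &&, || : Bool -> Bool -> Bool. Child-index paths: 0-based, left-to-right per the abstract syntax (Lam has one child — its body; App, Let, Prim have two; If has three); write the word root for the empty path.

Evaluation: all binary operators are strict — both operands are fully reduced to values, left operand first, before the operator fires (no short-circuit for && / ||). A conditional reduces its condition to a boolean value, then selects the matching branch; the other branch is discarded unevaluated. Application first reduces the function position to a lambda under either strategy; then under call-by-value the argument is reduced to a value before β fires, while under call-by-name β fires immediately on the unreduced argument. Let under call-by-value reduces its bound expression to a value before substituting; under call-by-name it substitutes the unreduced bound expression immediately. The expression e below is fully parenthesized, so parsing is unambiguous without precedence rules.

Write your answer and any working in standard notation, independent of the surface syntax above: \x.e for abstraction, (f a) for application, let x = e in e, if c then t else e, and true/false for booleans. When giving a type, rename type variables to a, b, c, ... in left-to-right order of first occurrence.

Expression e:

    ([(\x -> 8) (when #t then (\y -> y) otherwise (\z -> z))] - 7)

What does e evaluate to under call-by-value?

Derivation:
step 0: (((\x.8) (if true then (\y.y) else (\z.z))) - 7)
step 1: [if@0.1] (((\x.8) (\y.y)) - 7)
step 2: [beta@0] (8 - 7)
step 3: [delta@root] 1

Answer: 1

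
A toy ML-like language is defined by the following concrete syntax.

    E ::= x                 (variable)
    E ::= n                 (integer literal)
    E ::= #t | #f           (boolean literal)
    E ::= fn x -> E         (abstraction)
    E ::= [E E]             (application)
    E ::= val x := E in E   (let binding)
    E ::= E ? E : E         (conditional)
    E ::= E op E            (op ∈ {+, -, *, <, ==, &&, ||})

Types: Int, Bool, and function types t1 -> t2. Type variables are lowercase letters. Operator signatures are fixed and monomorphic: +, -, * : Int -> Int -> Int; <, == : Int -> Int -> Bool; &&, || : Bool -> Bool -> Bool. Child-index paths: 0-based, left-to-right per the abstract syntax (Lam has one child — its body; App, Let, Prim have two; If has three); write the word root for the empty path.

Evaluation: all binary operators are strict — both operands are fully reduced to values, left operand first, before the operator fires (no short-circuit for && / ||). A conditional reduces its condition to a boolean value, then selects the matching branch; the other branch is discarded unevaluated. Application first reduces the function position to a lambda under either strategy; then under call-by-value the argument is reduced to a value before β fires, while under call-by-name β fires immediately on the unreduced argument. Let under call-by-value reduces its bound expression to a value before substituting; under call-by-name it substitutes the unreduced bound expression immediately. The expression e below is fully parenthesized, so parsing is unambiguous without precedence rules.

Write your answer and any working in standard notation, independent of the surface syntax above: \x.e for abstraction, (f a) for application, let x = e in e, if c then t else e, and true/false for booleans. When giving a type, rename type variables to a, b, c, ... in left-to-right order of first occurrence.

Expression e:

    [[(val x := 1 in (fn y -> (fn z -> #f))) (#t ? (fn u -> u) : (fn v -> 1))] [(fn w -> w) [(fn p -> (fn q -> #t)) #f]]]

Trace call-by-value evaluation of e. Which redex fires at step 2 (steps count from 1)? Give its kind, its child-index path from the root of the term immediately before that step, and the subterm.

Working:
step 0: (((let x = 1 in (\y.(\z.false))) (if true then (\u.u) else (\v.1))) ((\w.w) ((\p.(\q.true)) false)))
step 1: [let@0.0] (((\y.(\z.false)) (if true then (\u.u) else (\v.1))) ((\w.w) ((\p.(\q.true)) false)))
step 2: [if@0.1] (((\y.(\z.false)) (\u.u)) ((\w.w) ((\p.(\q.true)) false)))

Answer: if at 0.1 : (if true then (\u.u) else (\v.1))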